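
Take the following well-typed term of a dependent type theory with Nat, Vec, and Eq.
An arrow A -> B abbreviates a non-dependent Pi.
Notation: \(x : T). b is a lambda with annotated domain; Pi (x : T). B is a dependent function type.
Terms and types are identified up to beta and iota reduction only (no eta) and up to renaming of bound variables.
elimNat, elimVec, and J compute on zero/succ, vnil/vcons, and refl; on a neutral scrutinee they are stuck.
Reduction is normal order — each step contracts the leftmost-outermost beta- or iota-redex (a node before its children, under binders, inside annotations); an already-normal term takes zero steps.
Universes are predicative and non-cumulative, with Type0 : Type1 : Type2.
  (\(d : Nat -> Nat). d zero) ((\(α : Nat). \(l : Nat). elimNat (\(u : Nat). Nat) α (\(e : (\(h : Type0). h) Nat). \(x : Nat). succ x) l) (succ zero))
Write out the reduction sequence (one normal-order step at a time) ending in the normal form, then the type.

normal-order reduction sequence:
  (\(d : Nat -> Nat). d zero) ((\(α : Nat). \(l : Nat). elimNat (\(u : Nat). Nat) α (\(e : (\(h : Type0). h) Nat). \(x : Nat). succ x) l) (succ zero))
  ~> (\(d : Nat). \(α : Nat). elimNat (\(l : Nat). Nat) d (\(u : (\(e : Type0). e) Nat). \(h : Nat). succ h) α) (succ zero) zero
  ~> (\(d : Nat). elimNat (\(α : Nat). Nat) (succ zero) (\(l : (\(u : Type0). u) Nat). \(e : Nat). succ e) d) zero
  ~> elimNat (\(d : Nat). Nat) (succ zero) (\(α : (\(l : Type0). l) Nat). \(u : Nat). succ u) zero
  ~> succ zero
type:
  Nat


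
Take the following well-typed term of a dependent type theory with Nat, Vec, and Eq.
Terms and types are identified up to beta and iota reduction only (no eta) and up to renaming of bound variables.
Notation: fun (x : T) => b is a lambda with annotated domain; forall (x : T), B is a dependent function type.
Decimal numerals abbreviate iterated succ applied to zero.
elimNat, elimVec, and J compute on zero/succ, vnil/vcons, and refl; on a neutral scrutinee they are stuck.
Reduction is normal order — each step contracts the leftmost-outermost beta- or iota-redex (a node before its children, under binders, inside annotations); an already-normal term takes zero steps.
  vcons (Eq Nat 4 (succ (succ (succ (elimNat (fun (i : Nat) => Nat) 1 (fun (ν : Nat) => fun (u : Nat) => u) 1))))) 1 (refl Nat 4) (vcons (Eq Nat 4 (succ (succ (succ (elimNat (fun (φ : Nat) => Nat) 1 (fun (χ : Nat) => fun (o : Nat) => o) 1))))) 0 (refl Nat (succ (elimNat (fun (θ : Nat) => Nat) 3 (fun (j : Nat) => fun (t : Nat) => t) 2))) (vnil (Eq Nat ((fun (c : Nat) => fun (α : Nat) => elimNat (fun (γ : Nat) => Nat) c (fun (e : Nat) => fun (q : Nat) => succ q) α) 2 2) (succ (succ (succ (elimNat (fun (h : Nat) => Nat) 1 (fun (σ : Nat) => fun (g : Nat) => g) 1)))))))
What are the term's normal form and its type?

resulting normal form:
  vcons (Eq Nat 4 4) 1 (refl Nat 4) (vcons (Eq Nat 4 4) 0 (refl Nat 4) (vnil (Eq Nat 4 4)))
type:
  Vec (Eq Nat 4 4) 2
observation: 28 normal-order steps separate the term from its normal form.


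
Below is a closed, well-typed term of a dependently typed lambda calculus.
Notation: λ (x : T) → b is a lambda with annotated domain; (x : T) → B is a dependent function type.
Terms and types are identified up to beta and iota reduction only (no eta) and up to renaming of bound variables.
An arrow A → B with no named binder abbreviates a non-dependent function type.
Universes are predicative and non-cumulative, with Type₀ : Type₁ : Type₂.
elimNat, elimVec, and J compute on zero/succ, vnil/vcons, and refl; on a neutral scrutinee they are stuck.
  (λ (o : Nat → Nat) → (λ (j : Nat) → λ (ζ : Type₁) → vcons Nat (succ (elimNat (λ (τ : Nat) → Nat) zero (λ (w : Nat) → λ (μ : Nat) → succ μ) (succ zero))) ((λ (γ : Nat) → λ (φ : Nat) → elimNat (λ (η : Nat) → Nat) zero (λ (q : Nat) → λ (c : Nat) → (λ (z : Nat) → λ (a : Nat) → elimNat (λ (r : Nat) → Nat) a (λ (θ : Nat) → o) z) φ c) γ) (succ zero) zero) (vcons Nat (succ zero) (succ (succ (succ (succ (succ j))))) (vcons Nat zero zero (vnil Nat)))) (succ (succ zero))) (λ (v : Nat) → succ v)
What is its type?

type:
  Type₁ → Vec Nat (succ (succ (succ zero)))


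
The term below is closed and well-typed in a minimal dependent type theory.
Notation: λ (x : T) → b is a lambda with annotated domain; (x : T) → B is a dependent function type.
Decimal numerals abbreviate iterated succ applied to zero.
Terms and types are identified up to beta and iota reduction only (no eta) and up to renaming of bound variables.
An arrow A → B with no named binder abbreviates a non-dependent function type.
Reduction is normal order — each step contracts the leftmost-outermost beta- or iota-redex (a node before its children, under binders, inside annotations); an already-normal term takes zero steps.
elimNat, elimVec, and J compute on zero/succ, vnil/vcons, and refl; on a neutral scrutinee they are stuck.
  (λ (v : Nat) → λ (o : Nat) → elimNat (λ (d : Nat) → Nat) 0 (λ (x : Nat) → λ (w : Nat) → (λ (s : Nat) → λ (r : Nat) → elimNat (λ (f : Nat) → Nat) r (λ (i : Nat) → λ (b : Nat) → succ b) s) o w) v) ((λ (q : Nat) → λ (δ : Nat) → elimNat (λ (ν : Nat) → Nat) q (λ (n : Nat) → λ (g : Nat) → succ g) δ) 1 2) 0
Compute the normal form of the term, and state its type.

resulting normal form:
  0
type:
  Nat
observation: the leftmost-outermost redex is a beta-redex, and normalization takes 24 steps.


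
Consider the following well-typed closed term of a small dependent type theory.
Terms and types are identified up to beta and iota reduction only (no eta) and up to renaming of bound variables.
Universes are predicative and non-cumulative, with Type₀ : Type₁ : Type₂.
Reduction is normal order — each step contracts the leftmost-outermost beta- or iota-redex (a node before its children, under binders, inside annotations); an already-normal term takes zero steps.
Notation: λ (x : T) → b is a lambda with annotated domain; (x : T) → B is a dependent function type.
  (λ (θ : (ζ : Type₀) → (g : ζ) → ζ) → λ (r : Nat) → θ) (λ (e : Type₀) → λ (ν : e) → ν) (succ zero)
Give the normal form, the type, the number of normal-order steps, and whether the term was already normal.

resulting normal form:
  λ (θ : Type₀) → λ (ζ : θ) → ζ
the term's type:
  (θ : Type₀) → (ζ : θ) → θ
reduction steps (normal order): 2
already normal: no
first redex: a beta-redex


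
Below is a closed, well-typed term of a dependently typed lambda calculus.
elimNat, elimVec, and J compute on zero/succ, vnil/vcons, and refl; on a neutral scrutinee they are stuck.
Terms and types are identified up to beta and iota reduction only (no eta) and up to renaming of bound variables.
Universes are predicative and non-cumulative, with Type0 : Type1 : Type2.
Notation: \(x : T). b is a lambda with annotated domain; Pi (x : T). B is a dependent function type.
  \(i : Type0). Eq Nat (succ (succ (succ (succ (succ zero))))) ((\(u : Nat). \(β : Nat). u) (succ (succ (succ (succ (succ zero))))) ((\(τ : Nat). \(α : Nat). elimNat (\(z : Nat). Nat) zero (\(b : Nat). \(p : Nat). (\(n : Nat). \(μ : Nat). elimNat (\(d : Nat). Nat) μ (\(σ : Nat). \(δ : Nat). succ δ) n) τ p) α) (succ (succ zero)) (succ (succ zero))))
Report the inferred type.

the term's type:
  Pi (i : Type0). Type0


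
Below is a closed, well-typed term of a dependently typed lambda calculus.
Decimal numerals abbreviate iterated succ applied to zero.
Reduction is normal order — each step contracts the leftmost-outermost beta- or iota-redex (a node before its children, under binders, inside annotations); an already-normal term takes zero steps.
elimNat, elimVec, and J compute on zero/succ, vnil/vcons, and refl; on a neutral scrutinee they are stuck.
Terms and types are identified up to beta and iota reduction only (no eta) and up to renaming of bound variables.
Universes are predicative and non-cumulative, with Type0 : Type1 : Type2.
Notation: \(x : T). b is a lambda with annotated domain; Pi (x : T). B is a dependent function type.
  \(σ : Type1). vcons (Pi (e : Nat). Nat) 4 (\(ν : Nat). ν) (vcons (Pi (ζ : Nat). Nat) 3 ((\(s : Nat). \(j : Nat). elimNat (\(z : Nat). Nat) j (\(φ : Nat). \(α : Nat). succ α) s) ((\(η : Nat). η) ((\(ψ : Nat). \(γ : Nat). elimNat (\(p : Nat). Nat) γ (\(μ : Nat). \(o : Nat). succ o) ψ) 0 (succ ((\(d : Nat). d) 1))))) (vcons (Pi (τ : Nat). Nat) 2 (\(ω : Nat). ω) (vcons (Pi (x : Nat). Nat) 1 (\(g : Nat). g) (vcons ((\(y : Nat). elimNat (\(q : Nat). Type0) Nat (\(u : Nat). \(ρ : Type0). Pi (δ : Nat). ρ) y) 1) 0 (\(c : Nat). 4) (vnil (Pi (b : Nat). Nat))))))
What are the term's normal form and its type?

normal form:
  \(σ : Type1). vcons (Pi (e : Nat). Nat) 4 (\(ν : Nat). ν) (vcons (Pi (ζ : Nat). Nat) 3 (\(s : Nat). succ (succ s)) (vcons (Pi (j : Nat). Nat) 2 (\(z : Nat). z) (vcons (Pi (φ : Nat). Nat) 1 (\(α : Nat). α) (vcons (Pi (η : Nat). Nat) 0 (\(ψ : Nat). 4) (vnil (Pi (γ : Nat). Nat))))))
type:
  Pi (σ : Type1). Vec (Pi (e : Nat). Nat) 5


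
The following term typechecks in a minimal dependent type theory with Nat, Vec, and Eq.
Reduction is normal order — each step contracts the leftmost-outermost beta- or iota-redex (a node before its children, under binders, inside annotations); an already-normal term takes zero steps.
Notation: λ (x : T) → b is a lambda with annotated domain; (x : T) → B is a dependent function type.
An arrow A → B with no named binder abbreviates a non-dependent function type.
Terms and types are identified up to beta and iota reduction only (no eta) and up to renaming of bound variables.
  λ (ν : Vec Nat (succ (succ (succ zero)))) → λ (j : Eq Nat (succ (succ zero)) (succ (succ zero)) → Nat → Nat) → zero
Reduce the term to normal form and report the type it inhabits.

normal form:
  λ (ν : Vec Nat (succ (succ (succ zero)))) → λ (j : Eq Nat (succ (succ zero)) (succ (succ zero)) → Nat → Nat) → zero
inferred type:
  Vec Nat (succ (succ (succ zero))) → (Eq Nat (succ (succ zero)) (succ (succ zero)) → Nat → Nat) → Nat
observation: the term is already in normal form.


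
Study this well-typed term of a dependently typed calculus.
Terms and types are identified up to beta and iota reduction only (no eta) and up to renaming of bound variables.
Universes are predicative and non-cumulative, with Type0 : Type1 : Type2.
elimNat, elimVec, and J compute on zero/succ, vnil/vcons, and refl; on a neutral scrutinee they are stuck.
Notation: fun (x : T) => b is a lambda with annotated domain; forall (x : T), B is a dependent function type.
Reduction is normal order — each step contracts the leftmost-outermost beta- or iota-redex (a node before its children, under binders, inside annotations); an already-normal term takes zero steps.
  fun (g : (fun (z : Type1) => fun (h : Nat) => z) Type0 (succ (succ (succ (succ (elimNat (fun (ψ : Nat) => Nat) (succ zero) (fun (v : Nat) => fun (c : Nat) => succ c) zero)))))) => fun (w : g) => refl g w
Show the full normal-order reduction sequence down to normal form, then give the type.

reduction (normal order):
  fun (g : (fun (z : Type1) => fun (h : Nat) => z) Type0 (succ (succ (succ (succ (elimNat (fun (ψ : Nat) => Nat) (succ zero) (fun (v : Nat) => fun (c : Nat) => succ c) zero)))))) => fun (w : g) => refl g w
  ~> fun (g : (fun (z : Nat) => Type0) (succ (succ (succ (succ (elimNat (fun (h : Nat) => Nat) (succ zero) (fun (ψ : Nat) => fun (v : Nat) => succ v) zero)))))) => fun (c : g) => refl g c
  ~> fun (g : Type0) => fun (z : g) => refl g z
the term's type:
  forall (g : Type0), forall (z : g), Eq g z z


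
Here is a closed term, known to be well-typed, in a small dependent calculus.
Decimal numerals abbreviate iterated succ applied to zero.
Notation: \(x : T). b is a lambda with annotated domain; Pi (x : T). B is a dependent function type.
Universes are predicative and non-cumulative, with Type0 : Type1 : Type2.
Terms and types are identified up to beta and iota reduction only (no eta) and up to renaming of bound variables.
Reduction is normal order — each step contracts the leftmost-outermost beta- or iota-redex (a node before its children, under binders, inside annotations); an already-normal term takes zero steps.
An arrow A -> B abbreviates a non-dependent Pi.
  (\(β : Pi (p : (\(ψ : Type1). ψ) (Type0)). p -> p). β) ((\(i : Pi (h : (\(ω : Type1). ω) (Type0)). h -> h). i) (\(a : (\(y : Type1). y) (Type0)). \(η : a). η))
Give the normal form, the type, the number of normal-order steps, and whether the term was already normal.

normal form:
  \(β : Type0). \(p : β). p
the term's type:
  Pi (β : Type0). β -> β
normal-order step count: 3
started in normal form: no
first redex: a beta-redex


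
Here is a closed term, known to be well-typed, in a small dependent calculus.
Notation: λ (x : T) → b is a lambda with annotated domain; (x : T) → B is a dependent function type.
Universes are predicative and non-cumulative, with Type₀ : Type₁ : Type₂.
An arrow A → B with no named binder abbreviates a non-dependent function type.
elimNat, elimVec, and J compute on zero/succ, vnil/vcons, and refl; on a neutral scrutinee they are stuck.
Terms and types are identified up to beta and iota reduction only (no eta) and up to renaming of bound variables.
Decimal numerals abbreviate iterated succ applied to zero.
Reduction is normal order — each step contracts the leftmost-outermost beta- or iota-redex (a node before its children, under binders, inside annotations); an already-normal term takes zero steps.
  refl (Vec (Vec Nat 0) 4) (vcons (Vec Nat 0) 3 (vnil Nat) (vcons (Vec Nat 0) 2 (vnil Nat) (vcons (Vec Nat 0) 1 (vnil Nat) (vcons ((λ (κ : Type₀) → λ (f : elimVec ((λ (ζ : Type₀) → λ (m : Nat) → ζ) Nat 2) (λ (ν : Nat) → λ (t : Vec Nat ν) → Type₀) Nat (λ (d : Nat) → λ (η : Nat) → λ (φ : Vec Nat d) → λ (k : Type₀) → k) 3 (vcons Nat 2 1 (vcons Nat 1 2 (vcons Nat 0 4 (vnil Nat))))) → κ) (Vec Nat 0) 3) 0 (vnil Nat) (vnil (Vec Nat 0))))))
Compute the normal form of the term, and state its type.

normal form:
  refl (Vec (Vec Nat 0) 4) (vcons (Vec Nat 0) 3 (vnil Nat) (vcons (Vec Nat 0) 2 (vnil Nat) (vcons (Vec Nat 0) 1 (vnil Nat) (vcons (Vec Nat 0) 0 (vnil Nat) (vnil (Vec Nat 0))))))
type:
  Eq (Vec (Vec Nat 0) 4) (vcons (Vec Nat 0) 3 (vnil Nat) (vcons (Vec Nat 0) 2 (vnil Nat) (vcons (Vec Nat 0) 1 (vnil Nat) (vcons (Vec Nat 0) 0 (vnil Nat) (vnil (Vec Nat 0)))))) (vcons (Vec Nat 0) 3 (vnil Nat) (vcons (Vec Nat 0) 2 (vnil Nat) (vcons (Vec Nat 0) 1 (vnil Nat) (vcons (Vec Nat 0) 0 (vnil Nat) (vnil (Vec Nat 0))))))


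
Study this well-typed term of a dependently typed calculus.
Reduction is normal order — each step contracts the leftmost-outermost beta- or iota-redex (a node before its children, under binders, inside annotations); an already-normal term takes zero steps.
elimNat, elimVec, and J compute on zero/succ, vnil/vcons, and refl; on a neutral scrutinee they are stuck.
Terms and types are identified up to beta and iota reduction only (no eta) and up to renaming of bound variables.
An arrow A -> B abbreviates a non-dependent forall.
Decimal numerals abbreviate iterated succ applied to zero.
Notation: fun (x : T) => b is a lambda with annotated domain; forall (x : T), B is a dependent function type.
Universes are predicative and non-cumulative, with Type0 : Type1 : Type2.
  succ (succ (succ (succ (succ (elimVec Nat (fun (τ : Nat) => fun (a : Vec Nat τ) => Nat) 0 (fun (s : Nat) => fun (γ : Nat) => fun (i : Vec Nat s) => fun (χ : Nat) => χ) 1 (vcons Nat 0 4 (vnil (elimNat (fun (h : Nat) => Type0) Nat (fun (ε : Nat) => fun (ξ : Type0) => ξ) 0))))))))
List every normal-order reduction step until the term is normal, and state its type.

normal-order reduction sequence:
  succ (succ (succ (succ (succ (elimVec Nat (fun (τ : Nat) => fun (a : Vec Nat τ) => Nat) 0 (fun (s : Nat) => fun (γ : Nat) => fun (i : Vec Nat s) => fun (χ : Nat) => χ) 1 (vcons Nat 0 4 (vnil (elimNat (fun (h : Nat) => Type0) Nat (fun (ε : Nat) => fun (ξ : Type0) => ξ) 0))))))))
  ~> succ (succ (succ (succ (succ ((fun (τ : Nat) => fun (a : Nat) => fun (s : Vec Nat τ) => fun (γ : Nat) => γ) 0 4 (vnil (elimNat (fun (i : Nat) => Type0) Nat (fun (χ : Nat) => fun (h : Type0) => h) 0)) (elimVec Nat (fun (ε : Nat) => fun (ξ : Vec Nat ε) => Nat) 0 (fun (α : Nat) => fun (t : Nat) => fun (η : Vec Nat α) => fun (ν : Nat) => ν) 0 (vnil (elimNat (fun (u : Nat) => Type0) Nat (fun (g : Nat) => fun (σ : Type0) => σ) 0))))))))
  ~> succ (succ (succ (succ (succ ((fun (τ : Nat) => fun (a : Vec Nat 0) => fun (s : Nat) => s) 4 (vnil (elimNat (fun (γ : Nat) => Type0) Nat (fun (i : Nat) => fun (χ : Type0) => χ) 0)) (elimVec Nat (fun (h : Nat) => fun (ε : Vec Nat h) => Nat) 0 (fun (ξ : Nat) => fun (α : Nat) => fun (t : Vec Nat ξ) => fun (η : Nat) => η) 0 (vnil (elimNat (fun (ν : Nat) => Type0) Nat (fun (u : Nat) => fun (g : Type0) => g) 0))))))))
  ~> succ (succ (succ (succ (succ ((fun (τ : Vec Nat 0) => fun (a : Nat) => a) (vnil (elimNat (fun (s : Nat) => Type0) Nat (fun (γ : Nat) => fun (i : Type0) => i) 0)) (elimVec Nat (fun (χ : Nat) => fun (h : Vec Nat χ) => Nat) 0 (fun (ε : Nat) => fun (ξ : Nat) => fun (α : Vec Nat ε) => fun (t : Nat) => t) 0 (vnil (elimNat (fun (η : Nat) => Type0) Nat (fun (ν : Nat) => fun (u : Type0) => u) 0))))))))
  ~> succ (succ (succ (succ (succ ((fun (τ : Nat) => τ) (elimVec Nat (fun (a : Nat) => fun (s : Vec Nat a) => Nat) 0 (fun (γ : Nat) => fun (i : Nat) => fun (χ : Vec Nat γ) => fun (h : Nat) => h) 0 (vnil (elimNat (fun (ε : Nat) => Type0) Nat (fun (ξ : Nat) => fun (α : Type0) => α) 0))))))))
  ~> succ (succ (succ (succ (succ (elimVec Nat (fun (τ : Nat) => fun (a : Vec Nat τ) => Nat) 0 (fun (s : Nat) => fun (γ : Nat) => fun (i : Vec Nat s) => fun (χ : Nat) => χ) 0 (vnil (elimNat (fun (h : Nat) => Type0) Nat (fun (ε : Nat) => fun (ξ : Type0) => ξ) 0)))))))
  ~> 5
the term's type:
  Nat


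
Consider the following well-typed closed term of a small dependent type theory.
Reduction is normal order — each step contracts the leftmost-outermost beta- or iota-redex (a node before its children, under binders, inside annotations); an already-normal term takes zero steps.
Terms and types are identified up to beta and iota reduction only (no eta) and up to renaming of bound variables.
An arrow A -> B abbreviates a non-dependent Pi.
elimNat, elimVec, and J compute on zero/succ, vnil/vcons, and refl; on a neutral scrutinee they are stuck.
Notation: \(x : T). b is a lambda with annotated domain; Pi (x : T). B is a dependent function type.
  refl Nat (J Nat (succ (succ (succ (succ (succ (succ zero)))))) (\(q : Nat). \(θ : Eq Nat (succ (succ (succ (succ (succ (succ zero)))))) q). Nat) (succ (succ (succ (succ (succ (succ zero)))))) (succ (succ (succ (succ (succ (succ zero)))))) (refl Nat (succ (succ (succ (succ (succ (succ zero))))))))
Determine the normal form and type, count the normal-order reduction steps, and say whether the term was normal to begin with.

normal form:
  refl Nat (succ (succ (succ (succ (succ (succ zero))))))
type:
  Eq Nat (succ (succ (succ (succ (succ (succ zero)))))) (succ (succ (succ (succ (succ (succ zero))))))
steps to reach normal form (normal order): 1
already normal: no
first redex: a J iota-redex


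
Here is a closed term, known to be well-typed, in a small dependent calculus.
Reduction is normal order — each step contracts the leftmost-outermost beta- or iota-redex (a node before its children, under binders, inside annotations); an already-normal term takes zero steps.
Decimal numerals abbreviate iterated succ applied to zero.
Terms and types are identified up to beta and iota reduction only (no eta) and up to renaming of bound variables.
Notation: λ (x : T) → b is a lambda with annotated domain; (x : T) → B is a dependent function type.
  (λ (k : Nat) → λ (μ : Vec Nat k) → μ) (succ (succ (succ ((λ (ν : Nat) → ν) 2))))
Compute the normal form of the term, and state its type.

resulting normal form:
  λ (k : Vec Nat 5) → k
the term's type:
  (k : Vec Nat 5) → Vec Nat 5


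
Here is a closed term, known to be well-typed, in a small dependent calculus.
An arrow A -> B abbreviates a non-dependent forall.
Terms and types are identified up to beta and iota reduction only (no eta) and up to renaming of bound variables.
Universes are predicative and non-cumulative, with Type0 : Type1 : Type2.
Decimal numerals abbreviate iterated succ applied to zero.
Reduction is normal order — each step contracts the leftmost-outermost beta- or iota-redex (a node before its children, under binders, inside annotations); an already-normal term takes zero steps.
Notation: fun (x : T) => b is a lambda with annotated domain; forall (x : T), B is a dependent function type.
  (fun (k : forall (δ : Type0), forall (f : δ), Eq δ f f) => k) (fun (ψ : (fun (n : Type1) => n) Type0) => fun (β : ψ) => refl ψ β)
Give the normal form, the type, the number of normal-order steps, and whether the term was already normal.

resulting normal form:
  fun (k : Type0) => fun (δ : k) => refl k δ
type:
  forall (k : Type0), forall (δ : k), Eq k δ δ
normal-order step count: 2
already normal: no
first contracted redex: a beta-redex


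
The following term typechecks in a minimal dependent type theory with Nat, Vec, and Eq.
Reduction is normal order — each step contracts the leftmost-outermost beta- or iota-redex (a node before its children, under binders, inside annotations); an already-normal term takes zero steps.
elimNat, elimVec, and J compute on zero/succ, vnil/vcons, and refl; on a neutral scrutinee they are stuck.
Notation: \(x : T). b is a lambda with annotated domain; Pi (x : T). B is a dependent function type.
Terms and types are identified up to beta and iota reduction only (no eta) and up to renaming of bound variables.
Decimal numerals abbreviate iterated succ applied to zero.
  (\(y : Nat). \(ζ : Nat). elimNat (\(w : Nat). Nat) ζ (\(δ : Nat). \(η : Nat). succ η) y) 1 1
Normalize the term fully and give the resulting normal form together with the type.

resulting normal form:
  2
the term's type:
  Nat
observation: the term reaches its normal form after 6 normal-order steps.


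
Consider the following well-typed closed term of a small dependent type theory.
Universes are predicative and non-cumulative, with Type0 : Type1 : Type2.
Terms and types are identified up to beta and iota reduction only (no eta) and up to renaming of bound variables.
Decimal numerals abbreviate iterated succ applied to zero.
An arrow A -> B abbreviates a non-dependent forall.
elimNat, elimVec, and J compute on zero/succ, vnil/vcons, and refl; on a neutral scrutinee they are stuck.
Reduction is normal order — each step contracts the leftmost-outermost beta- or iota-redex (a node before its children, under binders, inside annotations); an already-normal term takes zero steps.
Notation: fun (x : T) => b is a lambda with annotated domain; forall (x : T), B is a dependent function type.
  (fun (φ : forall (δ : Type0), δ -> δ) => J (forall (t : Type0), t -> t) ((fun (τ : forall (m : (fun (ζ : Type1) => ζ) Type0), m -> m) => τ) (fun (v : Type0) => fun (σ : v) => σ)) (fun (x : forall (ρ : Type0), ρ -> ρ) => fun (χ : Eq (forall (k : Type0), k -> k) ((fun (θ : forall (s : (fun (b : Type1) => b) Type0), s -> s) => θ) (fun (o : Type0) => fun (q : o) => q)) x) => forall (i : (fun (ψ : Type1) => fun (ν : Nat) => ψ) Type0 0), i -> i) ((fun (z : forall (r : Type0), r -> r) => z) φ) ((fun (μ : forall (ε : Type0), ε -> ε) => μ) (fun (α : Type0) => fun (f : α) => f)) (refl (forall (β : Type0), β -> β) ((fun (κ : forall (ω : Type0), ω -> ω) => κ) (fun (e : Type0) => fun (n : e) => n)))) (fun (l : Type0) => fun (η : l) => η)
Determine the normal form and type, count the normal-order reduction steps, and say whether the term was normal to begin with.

normal form:
  fun (φ : Type0) => fun (δ : φ) => δ
the term's type:
  forall (φ : Type0), φ -> φ
reduction steps (normal order): 3
term was already normal: no
first contracted redex: a beta-redex


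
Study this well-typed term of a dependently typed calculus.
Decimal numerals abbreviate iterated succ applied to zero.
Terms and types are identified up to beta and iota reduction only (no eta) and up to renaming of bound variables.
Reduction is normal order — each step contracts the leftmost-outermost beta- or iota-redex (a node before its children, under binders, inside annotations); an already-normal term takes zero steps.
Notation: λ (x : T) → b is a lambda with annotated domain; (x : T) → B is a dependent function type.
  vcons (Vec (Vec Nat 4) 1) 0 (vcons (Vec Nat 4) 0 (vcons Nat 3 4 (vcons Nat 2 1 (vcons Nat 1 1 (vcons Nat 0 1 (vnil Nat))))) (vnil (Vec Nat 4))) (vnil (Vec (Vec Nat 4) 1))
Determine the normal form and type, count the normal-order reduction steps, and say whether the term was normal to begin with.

resulting normal form:
  vcons (Vec (Vec Nat 4) 1) 0 (vcons (Vec Nat 4) 0 (vcons Nat 3 4 (vcons Nat 2 1 (vcons Nat 1 1 (vcons Nat 0 1 (vnil Nat))))) (vnil (Vec Nat 4))) (vnil (Vec (Vec Nat 4) 1))
type:
  Vec (Vec (Vec Nat 4) 1) 1
normal-order step count: 0
started in normal form: yes


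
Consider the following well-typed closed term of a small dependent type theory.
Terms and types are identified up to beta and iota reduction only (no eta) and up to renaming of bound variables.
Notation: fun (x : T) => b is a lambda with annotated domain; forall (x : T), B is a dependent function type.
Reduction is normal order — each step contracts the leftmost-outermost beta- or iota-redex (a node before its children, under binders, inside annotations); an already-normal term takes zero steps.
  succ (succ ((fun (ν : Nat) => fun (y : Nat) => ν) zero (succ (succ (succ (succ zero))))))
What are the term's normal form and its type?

reduced normal form:
  succ (succ zero)
the term's type:
  Nat


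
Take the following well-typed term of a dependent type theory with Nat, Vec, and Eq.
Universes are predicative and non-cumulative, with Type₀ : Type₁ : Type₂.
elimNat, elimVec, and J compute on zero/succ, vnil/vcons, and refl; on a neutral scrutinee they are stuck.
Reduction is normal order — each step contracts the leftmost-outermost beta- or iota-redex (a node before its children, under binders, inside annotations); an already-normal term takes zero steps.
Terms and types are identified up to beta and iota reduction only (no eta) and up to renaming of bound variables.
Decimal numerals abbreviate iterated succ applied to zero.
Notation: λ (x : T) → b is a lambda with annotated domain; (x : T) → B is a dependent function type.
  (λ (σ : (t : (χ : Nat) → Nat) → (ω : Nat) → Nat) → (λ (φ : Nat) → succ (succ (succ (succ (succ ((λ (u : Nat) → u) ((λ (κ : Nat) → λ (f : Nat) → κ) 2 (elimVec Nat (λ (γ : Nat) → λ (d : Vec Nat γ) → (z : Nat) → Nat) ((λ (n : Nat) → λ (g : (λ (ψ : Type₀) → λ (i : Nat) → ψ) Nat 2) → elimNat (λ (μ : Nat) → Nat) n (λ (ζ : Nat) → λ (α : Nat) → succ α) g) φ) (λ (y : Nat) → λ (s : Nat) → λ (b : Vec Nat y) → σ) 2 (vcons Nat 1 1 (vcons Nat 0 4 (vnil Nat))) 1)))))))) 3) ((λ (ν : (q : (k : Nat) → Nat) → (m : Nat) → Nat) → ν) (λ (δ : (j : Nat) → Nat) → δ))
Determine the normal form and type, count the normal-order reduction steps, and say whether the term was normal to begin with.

normal form:
  7
inferred type:
  Nat
reduction steps (normal order): 5
already normal: no
first redex: a beta-redex


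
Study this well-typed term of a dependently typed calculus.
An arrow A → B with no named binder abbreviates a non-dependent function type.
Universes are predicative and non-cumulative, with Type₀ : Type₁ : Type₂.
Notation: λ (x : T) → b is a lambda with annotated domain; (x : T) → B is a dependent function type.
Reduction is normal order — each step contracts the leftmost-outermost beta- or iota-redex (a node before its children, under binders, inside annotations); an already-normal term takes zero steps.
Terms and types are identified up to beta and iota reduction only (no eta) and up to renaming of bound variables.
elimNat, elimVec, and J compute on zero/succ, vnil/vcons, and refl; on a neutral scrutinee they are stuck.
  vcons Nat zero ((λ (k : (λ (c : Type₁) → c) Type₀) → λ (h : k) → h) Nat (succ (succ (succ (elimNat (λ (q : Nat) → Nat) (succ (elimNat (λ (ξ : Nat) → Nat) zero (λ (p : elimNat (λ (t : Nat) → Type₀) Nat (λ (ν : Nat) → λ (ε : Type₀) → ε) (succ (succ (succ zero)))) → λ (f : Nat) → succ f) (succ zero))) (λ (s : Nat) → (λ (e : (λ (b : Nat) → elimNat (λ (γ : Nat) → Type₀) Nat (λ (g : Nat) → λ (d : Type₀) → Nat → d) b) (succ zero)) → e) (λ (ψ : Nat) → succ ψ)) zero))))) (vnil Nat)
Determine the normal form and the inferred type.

reduced normal form:
  vcons Nat zero (succ (succ (succ (succ (succ zero))))) (vnil Nat)
the term's type:
  Vec Nat (succ zero)


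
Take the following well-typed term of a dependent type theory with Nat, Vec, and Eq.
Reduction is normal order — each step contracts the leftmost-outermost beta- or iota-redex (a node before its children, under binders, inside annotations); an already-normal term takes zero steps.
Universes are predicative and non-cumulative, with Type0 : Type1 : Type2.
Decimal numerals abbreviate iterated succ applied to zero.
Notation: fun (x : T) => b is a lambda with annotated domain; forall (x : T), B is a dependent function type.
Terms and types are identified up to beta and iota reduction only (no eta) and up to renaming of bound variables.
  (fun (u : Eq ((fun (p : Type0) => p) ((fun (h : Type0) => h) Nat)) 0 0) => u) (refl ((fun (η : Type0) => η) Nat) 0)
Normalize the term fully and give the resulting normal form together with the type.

resulting normal form:
  refl Nat 0
the term's type:
  Eq Nat 0 0


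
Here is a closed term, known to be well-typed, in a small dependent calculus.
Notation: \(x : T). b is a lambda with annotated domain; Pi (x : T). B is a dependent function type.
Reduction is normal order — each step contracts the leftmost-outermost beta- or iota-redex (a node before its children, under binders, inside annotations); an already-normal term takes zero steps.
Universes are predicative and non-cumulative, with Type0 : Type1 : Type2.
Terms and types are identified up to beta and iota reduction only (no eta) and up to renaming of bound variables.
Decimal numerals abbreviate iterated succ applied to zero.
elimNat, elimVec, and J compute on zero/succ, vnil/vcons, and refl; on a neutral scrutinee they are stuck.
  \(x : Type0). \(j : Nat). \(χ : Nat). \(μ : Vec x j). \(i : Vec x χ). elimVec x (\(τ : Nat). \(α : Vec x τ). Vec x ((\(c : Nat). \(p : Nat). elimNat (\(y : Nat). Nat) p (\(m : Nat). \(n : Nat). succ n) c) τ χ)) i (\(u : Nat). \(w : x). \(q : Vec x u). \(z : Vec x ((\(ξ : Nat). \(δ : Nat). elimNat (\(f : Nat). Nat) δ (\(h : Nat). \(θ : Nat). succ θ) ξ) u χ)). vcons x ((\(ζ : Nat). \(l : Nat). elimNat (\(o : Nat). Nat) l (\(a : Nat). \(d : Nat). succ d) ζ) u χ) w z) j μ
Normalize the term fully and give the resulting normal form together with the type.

normal form:
  \(x : Type0). \(j : Nat). \(χ : Nat). \(μ : Vec x j). \(i : Vec x χ). elimVec x (\(τ : Nat). \(α : Vec x τ). Vec x (elimNat (\(c : Nat). Nat) χ (\(p : Nat). \(y : Nat). succ y) τ)) i (\(m : Nat). \(n : x). \(u : Vec x m). \(w : Vec x (elimNat (\(q : Nat). Nat) χ (\(z : Nat). \(ξ : Nat). succ ξ) m)). vcons x (elimNat (\(δ : Nat). Nat) χ (\(f : Nat). \(h : Nat). succ h) m) n w) j μ
type:
  Pi (x : Type0). Pi (j : Nat). Pi (χ : Nat). Pi (μ : Vec x j). Pi (i : Vec x χ). Vec x (elimNat (\(τ : Nat). Nat) χ (\(α : Nat). \(c : Nat). succ c) j)


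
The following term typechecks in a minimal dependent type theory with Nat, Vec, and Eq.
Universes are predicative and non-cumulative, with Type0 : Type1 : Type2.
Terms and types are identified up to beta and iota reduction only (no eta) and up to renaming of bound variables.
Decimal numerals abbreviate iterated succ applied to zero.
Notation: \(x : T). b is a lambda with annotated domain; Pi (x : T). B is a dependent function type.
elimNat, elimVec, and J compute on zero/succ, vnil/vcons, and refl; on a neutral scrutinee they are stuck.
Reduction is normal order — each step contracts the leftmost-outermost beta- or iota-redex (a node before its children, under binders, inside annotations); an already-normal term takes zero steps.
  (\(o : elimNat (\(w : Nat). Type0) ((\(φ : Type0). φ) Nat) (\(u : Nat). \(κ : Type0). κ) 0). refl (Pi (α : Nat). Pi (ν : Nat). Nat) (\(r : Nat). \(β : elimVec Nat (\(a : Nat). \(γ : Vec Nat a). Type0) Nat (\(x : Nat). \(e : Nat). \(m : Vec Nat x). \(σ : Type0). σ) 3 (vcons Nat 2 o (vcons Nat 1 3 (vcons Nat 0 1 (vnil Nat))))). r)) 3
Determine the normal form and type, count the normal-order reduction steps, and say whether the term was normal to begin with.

normal form:
  refl (Pi (o : Nat). Pi (w : Nat). Nat) (\(φ : Nat). \(u : Nat). φ)
the term's type:
  Eq (Pi (o : Nat). Pi (w : Nat). Nat) (\(φ : Nat). \(u : Nat). φ) (\(κ : Nat). \(α : Nat). κ)
normal-order step count: 17
term was already normal: no
first contracted redex: a beta-redex


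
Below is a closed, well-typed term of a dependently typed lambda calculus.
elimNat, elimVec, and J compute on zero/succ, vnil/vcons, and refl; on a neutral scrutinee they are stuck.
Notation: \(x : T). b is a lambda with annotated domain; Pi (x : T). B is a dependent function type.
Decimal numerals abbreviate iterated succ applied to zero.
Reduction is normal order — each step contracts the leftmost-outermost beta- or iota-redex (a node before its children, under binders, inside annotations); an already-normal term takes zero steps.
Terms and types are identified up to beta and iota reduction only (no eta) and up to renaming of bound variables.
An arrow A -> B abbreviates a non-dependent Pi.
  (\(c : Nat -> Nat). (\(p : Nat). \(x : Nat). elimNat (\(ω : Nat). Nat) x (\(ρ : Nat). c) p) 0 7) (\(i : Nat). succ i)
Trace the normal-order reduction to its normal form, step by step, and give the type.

normal-order reduction sequence:
  (\(c : Nat -> Nat). (\(p : Nat). \(x : Nat). elimNat (\(ω : Nat). Nat) x (\(ρ : Nat). c) p) 0 7) (\(i : Nat). succ i)
  ~> (\(c : Nat). \(p : Nat). elimNat (\(x : Nat). Nat) p (\(ω : Nat). \(ρ : Nat). succ ρ) c) 0 7
  ~> (\(c : Nat). elimNat (\(p : Nat). Nat) c (\(x : Nat). \(ω : Nat). succ ω) 0) 7
  ~> elimNat (\(c : Nat). Nat) 7 (\(p : Nat). \(x : Nat). succ x) 0
  ~> 7
the term's type:
  Nat


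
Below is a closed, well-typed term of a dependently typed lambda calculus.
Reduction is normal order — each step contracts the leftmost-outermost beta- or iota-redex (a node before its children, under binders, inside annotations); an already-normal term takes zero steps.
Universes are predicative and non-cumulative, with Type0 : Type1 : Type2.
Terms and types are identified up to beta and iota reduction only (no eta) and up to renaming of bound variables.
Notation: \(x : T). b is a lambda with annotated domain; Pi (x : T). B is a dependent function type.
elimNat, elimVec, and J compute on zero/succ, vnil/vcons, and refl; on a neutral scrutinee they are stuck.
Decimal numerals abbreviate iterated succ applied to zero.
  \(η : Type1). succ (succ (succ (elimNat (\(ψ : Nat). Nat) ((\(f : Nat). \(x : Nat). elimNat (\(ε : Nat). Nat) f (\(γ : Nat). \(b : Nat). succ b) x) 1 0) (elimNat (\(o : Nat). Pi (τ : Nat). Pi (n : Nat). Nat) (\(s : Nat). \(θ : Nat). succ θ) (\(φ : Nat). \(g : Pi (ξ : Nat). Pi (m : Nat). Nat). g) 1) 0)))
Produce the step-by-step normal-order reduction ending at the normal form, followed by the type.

normal-order reduction:
  \(η : Type1). succ (succ (succ (elimNat (\(ψ : Nat). Nat) ((\(f : Nat). \(x : Nat). elimNat (\(ε : Nat). Nat) f (\(γ : Nat). \(b : Nat). succ b) x) 1 0) (elimNat (\(o : Nat). Pi (τ : Nat). Pi (n : Nat). Nat) (\(s : Nat). \(θ : Nat). succ θ) (\(φ : Nat). \(g : Pi (ξ : Nat). Pi (m : Nat). Nat). g) 1) 0)))
  ~> \(η : Type1). succ (succ (succ ((\(ψ : Nat). \(f : Nat). elimNat (\(x : Nat). Nat) ψ (\(ε : Nat). \(γ : Nat). succ γ) f) 1 0)))
  ~> \(η : Type1). succ (succ (succ ((\(ψ : Nat). elimNat (\(f : Nat). Nat) 1 (\(x : Nat). \(ε : Nat). succ ε) ψ) 0)))
  ~> \(η : Type1). succ (succ (succ (elimNat (\(ψ : Nat). Nat) 1 (\(f : Nat). \(x : Nat). succ x) 0)))
  ~> \(η : Type1). 4
type:
  Pi (η : Type1). Nat


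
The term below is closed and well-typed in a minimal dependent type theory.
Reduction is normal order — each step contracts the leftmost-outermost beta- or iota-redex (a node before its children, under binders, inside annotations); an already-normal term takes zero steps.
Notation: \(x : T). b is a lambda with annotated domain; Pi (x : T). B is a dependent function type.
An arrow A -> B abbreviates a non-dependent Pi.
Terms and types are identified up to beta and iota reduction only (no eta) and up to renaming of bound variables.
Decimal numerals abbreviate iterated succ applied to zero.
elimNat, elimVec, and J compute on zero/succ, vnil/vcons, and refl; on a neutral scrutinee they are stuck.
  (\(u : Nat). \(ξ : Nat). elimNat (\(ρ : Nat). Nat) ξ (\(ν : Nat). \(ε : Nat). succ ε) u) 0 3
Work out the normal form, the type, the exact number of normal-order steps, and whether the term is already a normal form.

reduced normal form:
  3
type:
  Nat
normal-order step count: 3
already normal: no
first contracted redex: a beta-redex


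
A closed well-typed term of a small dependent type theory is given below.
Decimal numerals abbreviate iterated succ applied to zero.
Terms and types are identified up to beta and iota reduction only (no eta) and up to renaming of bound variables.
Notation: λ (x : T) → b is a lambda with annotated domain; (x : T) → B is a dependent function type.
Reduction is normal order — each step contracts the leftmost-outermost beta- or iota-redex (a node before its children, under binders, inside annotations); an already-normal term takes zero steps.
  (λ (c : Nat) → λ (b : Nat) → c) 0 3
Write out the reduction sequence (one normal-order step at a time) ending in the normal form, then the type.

normal-order reduction:
  (λ (c : Nat) → λ (b : Nat) → c) 0 3
  ~> (λ (c : Nat) → 0) 3
  ~> 0
inferred type:
  Nat


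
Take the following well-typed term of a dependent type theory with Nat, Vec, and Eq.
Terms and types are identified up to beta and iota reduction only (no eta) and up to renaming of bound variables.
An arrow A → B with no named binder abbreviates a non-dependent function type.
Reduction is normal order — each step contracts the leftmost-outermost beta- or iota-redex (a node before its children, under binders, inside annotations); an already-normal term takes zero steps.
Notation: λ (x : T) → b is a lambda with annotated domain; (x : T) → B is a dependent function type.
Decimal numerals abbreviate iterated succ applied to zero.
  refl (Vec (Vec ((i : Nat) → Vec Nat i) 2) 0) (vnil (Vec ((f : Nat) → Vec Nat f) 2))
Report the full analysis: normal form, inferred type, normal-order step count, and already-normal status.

normal form:
  refl (Vec (Vec ((i : Nat) → Vec Nat i) 2) 0) (vnil (Vec ((f : Nat) → Vec Nat f) 2))
inferred type:
  Eq (Vec (Vec ((i : Nat) → Vec Nat i) 2) 0) (vnil (Vec ((f : Nat) → Vec Nat f) 2)) (vnil (Vec ((w : Nat) → Vec Nat w) 2))
normal-order step count: 0
started in normal form: yes


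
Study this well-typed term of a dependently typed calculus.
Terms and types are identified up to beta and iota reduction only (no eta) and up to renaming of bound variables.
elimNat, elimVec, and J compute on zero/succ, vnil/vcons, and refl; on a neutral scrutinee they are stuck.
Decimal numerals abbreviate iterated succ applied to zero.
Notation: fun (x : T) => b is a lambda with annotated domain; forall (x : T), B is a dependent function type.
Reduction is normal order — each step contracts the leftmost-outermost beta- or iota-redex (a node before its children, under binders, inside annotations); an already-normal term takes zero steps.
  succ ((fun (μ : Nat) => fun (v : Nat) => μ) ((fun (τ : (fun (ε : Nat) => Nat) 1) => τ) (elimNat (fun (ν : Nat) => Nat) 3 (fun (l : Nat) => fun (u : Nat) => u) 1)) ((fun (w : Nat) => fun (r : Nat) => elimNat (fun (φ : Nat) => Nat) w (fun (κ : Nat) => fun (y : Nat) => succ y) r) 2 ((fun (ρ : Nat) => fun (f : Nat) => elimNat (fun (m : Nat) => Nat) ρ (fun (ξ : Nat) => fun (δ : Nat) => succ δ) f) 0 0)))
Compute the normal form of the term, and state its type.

normal form:
  4
the term's type:
  Nat
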